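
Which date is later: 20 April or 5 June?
5 June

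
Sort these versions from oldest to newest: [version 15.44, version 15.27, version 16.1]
[version 15.27, version 15.44, version 16.1]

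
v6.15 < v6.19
True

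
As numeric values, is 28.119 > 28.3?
False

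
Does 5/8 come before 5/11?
Yes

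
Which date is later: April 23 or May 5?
May 5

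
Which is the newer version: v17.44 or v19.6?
v19.6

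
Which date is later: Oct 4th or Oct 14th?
Oct 14th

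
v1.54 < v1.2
False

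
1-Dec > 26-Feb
True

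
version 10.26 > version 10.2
True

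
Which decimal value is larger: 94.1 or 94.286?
94.286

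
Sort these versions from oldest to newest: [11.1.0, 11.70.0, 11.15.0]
[11.1.0, 11.15.0, 11.70.0]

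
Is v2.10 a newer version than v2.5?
Yes. Version numbers are compared segment by segment as integers, not as decimals: minor version 10 > 5, so v2.10 > v2.5 (even though the decimal 2.10 < 2.5).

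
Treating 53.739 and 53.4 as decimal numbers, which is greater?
53.739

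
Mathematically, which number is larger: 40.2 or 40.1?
40.2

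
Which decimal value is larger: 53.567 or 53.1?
53.567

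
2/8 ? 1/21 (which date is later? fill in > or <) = >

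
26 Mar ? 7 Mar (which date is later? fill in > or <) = >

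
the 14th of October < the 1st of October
False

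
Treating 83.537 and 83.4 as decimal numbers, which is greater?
83.537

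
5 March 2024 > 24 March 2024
False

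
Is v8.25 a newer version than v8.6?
Yes. Version numbers are compared segment by segment as integers, not as decimals: minor version 25 > 6, so v8.25 > v8.6 (even though the decimal 8.25 < 8.6).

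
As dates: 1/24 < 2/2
True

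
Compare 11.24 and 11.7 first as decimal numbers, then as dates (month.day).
As decimals: 11.24 < 11.7. As dates: 11/24 is later than 11/7 (day 24 > day 7).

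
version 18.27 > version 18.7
True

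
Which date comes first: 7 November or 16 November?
7 November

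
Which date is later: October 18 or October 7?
October 18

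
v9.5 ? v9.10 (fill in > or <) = <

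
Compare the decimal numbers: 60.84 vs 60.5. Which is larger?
60.84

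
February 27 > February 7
True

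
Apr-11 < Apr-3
False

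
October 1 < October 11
True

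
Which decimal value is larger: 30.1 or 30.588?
30.588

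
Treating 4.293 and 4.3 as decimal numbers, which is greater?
4.3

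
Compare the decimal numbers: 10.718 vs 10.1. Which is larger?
10.718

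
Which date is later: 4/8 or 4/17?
4/17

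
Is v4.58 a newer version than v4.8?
Yes. Version numbers are compared segment by segment as integers, not as decimals: minor version 58 > 8, so v4.58 > v4.8 (even though the decimal 4.58 < 4.8).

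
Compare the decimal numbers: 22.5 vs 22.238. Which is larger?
22.5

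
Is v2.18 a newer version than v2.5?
Yes. Version numbers are compared segment by segment as integers, not as decimals: minor version 18 > 5, so v2.18 > v2.5 (even though the decimal 2.18 < 2.5).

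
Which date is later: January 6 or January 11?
January 11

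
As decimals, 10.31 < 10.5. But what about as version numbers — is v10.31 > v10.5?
True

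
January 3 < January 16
True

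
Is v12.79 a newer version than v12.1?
Yes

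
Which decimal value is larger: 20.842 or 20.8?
20.842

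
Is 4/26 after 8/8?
No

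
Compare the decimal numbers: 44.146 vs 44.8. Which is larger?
44.8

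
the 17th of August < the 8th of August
False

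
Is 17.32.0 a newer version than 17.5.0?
Yes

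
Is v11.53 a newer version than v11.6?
Yes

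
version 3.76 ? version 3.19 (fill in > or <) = >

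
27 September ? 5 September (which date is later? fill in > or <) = >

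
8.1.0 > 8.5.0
False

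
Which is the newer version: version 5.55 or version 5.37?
version 5.55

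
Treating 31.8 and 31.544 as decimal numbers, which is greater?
31.8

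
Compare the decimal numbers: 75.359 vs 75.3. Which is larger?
75.359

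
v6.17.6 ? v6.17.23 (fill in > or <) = <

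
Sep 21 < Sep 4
False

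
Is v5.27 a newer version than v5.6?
Yes. Version numbers are compared segment by segment as integers, not as decimals: minor version 27 > 6, so v5.27 > v5.6 (even though the decimal 5.27 < 5.6).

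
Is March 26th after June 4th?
No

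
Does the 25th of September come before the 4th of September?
No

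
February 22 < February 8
False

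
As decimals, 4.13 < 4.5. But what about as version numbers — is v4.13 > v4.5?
True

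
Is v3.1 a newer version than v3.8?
No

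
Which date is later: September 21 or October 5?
October 5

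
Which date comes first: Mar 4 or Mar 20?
Mar 4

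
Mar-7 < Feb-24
False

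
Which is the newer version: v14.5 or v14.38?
v14.38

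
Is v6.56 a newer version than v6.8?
Yes. Version numbers are compared segment by segment as integers, not as decimals: minor version 56 > 8, so v6.56 > v6.8 (even though the decimal 6.56 < 6.8).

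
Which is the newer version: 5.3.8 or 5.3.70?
5.3.70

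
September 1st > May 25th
True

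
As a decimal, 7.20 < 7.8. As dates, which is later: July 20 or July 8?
July 20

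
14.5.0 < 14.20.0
True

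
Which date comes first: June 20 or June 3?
June 3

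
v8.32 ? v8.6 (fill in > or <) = >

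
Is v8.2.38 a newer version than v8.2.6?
Yes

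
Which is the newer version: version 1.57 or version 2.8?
version 2.8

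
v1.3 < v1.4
True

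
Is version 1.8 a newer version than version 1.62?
No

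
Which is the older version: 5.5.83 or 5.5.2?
5.5.2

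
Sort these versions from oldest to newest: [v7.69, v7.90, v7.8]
[v7.8, v7.69, v7.90]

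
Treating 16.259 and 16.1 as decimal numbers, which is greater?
16.259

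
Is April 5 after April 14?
No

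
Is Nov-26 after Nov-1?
Yes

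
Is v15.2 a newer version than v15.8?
No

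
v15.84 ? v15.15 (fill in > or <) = >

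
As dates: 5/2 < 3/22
False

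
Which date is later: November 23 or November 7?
November 23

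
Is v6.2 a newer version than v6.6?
No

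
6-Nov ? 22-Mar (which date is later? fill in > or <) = >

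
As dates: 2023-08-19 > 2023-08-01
True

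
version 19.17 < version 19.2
False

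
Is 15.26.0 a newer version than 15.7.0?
Yes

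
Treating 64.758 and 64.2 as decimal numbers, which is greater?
64.758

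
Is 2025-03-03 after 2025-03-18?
No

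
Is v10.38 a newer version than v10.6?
Yes. Version numbers are compared segment by segment as integers, not as decimals: minor version 38 > 6, so v10.38 > v10.6 (even though the decimal 10.38 < 10.6).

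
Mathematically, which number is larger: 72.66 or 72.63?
72.66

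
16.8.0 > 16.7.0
True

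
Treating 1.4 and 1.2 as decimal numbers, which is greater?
1.4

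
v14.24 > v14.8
True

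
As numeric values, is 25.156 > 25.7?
False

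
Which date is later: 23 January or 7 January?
23 January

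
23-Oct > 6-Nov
False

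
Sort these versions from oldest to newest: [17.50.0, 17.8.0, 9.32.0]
[9.32.0, 17.8.0, 17.50.0]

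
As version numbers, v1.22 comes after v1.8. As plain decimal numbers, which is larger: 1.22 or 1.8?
1.8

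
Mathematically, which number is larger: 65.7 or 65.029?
65.7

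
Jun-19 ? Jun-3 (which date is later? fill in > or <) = >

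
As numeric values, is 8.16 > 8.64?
False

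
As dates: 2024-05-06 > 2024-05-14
False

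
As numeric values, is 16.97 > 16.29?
True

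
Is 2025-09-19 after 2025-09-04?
Yes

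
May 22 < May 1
False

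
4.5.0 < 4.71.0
True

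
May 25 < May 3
False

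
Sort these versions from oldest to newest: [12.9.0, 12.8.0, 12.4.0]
[12.4.0, 12.8.0, 12.9.0]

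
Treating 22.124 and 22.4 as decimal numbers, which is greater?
22.4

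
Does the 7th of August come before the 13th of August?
Yes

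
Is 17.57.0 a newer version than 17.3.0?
Yes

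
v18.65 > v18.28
True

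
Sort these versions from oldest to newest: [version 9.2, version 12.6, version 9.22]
[version 9.2, version 9.22, version 12.6]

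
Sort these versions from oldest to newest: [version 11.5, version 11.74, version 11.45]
[version 11.5, version 11.45, version 11.74]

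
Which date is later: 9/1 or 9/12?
9/12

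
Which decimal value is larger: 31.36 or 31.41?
31.41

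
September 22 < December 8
True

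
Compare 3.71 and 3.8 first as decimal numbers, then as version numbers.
As decimals: 3.71 < 3.8. As versions: v3.71 > v3.8 (minor version 71 > 8).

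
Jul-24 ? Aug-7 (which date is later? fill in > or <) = <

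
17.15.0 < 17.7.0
False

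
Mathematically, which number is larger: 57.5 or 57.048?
57.5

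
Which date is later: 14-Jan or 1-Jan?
14-Jan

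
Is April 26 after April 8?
Yes. Day 26 comes after day 8 in April — this is a date comparison, not a decimal one (the decimal 4.26 would be smaller than 4.8).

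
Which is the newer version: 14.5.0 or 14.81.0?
14.81.0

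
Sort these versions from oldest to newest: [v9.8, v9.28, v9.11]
[v9.8, v9.11, v9.28]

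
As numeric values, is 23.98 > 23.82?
True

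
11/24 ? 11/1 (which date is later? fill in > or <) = >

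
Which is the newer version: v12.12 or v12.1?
v12.12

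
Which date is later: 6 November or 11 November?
11 November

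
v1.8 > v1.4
True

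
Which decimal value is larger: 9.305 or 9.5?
9.5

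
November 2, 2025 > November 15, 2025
False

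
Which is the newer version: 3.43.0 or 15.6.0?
15.6.0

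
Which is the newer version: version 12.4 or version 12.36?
version 12.36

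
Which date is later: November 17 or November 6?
November 17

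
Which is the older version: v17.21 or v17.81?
v17.21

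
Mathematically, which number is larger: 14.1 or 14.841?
14.841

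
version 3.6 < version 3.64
True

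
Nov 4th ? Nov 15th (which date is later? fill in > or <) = <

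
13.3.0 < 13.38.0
True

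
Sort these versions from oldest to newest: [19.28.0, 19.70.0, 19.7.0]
[19.7.0, 19.28.0, 19.70.0]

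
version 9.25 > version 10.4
False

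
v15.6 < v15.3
False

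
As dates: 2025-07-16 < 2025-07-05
False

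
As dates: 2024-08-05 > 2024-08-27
False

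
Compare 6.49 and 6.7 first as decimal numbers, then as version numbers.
As decimals: 6.49 < 6.7. As versions: v6.49 > v6.7 (minor version 49 > 7).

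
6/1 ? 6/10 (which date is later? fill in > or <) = <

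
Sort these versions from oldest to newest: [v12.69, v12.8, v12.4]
[v12.4, v12.8, v12.69]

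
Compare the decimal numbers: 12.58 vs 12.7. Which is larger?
12.7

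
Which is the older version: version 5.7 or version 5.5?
version 5.5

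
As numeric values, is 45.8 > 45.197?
True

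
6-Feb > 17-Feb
False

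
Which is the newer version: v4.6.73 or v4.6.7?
v4.6.73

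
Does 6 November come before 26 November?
Yes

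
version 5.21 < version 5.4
False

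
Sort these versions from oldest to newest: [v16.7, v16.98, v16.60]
[v16.7, v16.60, v16.98]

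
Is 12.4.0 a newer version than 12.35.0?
No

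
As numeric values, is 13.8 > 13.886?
False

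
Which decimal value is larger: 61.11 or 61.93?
61.93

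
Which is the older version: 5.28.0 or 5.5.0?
5.5.0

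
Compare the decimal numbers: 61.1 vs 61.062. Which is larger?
61.1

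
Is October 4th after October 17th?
No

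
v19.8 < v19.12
True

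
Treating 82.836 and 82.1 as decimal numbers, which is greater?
82.836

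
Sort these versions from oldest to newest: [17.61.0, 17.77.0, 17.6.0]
[17.6.0, 17.61.0, 17.77.0]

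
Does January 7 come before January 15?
Yes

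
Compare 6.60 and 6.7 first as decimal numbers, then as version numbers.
As decimals: 6.60 < 6.7. As versions: v6.60 > v6.7 (minor version 60 > 7).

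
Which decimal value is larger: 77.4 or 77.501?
77.501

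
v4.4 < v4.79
True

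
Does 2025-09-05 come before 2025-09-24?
Yes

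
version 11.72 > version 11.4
True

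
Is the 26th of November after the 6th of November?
Yes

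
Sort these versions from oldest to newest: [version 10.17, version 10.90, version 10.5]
[version 10.5, version 10.17, version 10.90]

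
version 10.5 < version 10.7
True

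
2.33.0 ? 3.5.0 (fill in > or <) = <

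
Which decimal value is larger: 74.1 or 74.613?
74.613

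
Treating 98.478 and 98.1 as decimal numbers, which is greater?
98.478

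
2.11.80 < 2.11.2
False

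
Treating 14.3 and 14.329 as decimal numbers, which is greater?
14.329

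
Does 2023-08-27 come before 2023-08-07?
No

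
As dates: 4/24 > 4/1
True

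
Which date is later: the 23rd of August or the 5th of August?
the 23rd of August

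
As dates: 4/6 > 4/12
False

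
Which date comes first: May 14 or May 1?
May 1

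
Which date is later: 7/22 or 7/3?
7/22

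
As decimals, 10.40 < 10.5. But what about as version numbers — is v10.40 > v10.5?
True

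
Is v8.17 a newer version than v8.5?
Yes. Version numbers are compared segment by segment as integers, not as decimals: minor version 17 > 5, so v8.17 > v8.5 (even though the decimal 8.17 < 8.5).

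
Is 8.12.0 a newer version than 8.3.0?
Yes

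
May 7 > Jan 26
True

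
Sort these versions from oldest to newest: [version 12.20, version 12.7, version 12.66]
[version 12.7, version 12.20, version 12.66]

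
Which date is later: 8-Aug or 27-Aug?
27-Aug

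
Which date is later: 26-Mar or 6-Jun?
6-Jun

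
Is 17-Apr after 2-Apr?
Yes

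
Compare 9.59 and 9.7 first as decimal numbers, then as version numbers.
As decimals: 9.59 < 9.7. As versions: v9.59 > v9.7 (minor version 59 > 7).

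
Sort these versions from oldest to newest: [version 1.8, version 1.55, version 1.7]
[version 1.7, version 1.8, version 1.55]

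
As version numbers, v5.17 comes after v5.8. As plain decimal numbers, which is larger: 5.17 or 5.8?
5.8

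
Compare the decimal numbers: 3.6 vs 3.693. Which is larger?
3.693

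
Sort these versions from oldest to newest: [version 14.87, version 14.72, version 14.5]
[version 14.5, version 14.72, version 14.87]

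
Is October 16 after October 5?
Yes. Day 16 comes after day 5 in October — this is a date comparison, not a decimal one (the decimal 10.16 would be smaller than 10.5).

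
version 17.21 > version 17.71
False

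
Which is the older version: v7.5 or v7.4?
v7.4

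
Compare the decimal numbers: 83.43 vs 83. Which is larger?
83.43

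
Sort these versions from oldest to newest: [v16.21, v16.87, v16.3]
[v16.3, v16.21, v16.87]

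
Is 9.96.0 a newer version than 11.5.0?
No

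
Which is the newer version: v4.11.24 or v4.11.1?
v4.11.24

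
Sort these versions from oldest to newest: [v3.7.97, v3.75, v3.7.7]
[v3.7.7, v3.7.97, v3.75]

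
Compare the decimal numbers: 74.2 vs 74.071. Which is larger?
74.2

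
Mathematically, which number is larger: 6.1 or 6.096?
6.1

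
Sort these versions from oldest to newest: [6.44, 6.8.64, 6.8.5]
[6.8.5, 6.8.64, 6.44]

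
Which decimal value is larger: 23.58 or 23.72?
23.72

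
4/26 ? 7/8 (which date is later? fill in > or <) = <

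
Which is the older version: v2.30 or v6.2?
v2.30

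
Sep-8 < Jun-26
False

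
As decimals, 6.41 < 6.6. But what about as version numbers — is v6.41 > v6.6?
True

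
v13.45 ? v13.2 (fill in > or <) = >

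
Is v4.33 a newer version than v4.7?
Yes. Version numbers are compared segment by segment as integers, not as decimals: minor version 33 > 7, so v4.33 > v4.7 (even though the decimal 4.33 < 4.7).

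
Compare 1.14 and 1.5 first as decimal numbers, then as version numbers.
As decimals: 1.14 < 1.5. As versions: v1.14 > v1.5 (minor version 14 > 5).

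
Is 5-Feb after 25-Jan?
Yes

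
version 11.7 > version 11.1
True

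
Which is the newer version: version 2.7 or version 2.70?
version 2.70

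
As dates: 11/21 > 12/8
False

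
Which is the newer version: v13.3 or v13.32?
v13.32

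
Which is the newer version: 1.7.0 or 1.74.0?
1.74.0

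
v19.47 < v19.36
False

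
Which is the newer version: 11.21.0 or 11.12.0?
11.21.0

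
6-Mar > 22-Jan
True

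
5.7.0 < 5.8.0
True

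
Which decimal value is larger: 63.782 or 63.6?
63.782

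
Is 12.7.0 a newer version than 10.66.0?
Yes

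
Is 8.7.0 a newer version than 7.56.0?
Yes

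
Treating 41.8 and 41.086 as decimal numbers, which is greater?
41.8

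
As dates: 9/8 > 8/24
True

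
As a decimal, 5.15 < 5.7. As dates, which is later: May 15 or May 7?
May 15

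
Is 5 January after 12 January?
No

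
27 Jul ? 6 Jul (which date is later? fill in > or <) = >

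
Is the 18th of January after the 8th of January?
Yes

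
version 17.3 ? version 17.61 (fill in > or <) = <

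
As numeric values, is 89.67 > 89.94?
False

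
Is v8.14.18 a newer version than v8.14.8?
Yes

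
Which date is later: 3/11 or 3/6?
3/11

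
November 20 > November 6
True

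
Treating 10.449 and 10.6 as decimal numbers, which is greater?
10.6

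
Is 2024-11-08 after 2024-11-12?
No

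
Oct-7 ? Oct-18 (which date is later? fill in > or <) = <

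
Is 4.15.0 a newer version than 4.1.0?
Yes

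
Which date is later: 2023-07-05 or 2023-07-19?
2023-07-19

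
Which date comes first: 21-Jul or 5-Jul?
5-Jul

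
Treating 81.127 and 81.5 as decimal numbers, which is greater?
81.5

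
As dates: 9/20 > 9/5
True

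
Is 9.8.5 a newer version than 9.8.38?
No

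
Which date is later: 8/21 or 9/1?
9/1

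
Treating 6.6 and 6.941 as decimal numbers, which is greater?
6.941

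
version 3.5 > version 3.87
False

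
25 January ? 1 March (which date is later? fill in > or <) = <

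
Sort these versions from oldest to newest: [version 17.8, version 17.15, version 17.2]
[version 17.2, version 17.8, version 17.15]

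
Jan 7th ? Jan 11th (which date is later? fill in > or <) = <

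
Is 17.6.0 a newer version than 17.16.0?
No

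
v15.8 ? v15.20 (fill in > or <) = <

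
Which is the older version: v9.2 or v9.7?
v9.2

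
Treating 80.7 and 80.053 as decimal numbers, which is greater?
80.7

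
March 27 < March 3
False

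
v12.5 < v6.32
False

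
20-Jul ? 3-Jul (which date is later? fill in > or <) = >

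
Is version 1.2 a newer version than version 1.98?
No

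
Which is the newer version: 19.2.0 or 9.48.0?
19.2.0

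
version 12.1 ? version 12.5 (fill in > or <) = <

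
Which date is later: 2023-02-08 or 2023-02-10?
2023-02-10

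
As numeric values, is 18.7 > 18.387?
True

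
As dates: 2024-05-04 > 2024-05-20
False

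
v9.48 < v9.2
False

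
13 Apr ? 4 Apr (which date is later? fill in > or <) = >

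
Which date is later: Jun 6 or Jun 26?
Jun 26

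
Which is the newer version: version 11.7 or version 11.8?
version 11.8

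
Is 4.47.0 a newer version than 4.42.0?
Yes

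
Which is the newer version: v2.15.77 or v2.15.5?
v2.15.77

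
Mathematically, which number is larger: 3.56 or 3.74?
3.74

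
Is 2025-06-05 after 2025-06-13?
No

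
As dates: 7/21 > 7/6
True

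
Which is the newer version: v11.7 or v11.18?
v11.18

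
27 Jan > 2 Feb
False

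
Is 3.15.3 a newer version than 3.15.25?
No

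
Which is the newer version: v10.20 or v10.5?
v10.20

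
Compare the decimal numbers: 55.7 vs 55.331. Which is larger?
55.7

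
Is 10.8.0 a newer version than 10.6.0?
Yes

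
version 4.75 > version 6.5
False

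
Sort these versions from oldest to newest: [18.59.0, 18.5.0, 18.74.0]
[18.5.0, 18.59.0, 18.74.0]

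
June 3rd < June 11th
True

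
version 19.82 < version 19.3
False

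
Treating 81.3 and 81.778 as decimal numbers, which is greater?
81.778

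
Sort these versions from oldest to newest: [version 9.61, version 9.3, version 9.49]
[version 9.3, version 9.49, version 9.61]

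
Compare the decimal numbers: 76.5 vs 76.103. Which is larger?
76.5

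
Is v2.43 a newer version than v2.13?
Yes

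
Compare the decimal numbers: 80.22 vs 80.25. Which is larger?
80.25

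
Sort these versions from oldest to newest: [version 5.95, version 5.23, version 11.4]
[version 5.23, version 5.95, version 11.4]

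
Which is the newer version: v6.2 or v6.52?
v6.52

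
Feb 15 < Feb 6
False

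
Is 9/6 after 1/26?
Yes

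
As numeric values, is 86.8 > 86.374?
True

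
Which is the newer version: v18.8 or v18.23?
v18.23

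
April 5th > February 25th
True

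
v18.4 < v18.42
True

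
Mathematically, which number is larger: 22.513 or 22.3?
22.513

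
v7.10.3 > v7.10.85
False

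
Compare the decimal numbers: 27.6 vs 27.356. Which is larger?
27.6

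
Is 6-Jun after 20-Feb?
Yes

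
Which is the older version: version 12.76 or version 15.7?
version 12.76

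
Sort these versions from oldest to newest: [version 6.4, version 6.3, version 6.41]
[version 6.3, version 6.4, version 6.41]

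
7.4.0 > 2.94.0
True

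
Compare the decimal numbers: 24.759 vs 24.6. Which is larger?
24.759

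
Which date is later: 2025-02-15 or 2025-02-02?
2025-02-15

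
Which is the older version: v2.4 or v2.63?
v2.4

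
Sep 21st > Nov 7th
False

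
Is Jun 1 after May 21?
Yes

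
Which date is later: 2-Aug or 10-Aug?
10-Aug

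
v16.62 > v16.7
True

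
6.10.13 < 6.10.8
False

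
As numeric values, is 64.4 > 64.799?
False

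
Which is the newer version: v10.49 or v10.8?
v10.49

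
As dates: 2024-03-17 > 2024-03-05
True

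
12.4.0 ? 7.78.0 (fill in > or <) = >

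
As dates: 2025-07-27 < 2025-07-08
False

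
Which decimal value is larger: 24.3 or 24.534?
24.534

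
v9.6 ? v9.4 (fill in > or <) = >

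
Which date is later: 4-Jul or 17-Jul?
17-Jul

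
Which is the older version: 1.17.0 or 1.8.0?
1.8.0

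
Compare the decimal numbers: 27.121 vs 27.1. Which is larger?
27.121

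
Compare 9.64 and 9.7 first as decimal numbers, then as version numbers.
As decimals: 9.64 < 9.7. As versions: v9.64 > v9.7 (minor version 64 > 7).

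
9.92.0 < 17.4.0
True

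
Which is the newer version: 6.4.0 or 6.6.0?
6.6.0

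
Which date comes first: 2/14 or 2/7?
2/7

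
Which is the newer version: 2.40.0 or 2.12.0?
2.40.0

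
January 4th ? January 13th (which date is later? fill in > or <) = <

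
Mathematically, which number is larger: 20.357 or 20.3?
20.357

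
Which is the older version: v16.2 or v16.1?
v16.1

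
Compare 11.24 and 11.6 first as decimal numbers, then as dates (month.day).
As decimals: 11.24 < 11.6. As dates: 11/24 is later than 11/6 (day 24 > day 6).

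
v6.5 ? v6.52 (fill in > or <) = <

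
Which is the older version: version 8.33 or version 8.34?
version 8.33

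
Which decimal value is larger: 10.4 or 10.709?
10.709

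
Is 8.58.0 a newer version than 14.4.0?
No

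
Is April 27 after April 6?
Yes. Day 27 comes after day 6 in April — this is a date comparison, not a decimal one (the decimal 4.27 would be smaller than 4.6).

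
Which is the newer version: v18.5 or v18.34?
v18.34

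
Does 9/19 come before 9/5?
No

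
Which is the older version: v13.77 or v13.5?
v13.5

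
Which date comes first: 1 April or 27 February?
27 February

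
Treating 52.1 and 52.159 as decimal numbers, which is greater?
52.159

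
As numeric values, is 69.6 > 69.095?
True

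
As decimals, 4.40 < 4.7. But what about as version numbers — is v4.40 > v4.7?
True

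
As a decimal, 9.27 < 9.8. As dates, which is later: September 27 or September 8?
September 27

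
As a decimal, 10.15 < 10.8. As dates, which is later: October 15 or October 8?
October 15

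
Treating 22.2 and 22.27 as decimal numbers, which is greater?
22.27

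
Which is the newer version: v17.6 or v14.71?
v17.6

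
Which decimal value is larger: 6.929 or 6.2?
6.929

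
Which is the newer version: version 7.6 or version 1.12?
version 7.6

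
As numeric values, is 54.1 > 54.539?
False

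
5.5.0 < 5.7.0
True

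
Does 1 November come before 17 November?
Yes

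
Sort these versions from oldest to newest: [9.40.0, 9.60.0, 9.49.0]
[9.40.0, 9.49.0, 9.60.0]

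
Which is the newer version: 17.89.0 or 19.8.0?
19.8.0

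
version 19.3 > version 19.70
False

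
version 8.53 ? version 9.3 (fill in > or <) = <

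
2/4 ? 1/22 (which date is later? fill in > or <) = >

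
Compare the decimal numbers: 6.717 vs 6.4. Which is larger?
6.717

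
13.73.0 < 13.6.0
False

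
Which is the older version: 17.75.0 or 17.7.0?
17.7.0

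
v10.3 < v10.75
True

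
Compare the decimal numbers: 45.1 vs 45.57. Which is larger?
45.57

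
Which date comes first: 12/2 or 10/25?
10/25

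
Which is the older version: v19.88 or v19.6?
v19.6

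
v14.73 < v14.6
False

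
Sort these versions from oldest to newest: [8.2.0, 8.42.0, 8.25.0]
[8.2.0, 8.25.0, 8.42.0]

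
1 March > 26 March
False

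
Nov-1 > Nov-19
False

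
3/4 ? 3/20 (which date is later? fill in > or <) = <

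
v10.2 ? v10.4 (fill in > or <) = <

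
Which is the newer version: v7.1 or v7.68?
v7.68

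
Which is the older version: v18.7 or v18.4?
v18.4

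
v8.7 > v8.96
False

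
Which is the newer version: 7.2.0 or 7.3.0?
7.3.0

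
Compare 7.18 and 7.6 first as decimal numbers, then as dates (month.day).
As decimals: 7.18 < 7.6. As dates: 7/18 is later than 7/6 (day 18 > day 6).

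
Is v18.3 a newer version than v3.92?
Yes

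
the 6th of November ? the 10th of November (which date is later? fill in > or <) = <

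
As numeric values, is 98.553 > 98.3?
True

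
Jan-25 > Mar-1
False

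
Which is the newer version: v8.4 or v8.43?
v8.43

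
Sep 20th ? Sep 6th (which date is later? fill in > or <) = >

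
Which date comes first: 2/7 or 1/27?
1/27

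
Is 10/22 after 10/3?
Yes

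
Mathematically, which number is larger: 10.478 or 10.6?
10.6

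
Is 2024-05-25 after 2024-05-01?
Yes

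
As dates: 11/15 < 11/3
False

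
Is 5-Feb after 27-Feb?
No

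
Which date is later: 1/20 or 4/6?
4/6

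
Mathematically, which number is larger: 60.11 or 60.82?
60.82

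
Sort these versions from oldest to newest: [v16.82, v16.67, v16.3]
[v16.3, v16.67, v16.82]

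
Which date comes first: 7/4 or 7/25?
7/4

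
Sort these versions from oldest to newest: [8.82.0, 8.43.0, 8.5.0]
[8.5.0, 8.43.0, 8.82.0]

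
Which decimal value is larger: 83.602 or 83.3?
83.602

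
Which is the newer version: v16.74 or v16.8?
v16.74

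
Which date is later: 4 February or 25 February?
25 February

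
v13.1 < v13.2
True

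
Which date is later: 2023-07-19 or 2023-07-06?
2023-07-19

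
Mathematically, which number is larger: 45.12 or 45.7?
45.7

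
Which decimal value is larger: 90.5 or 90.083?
90.5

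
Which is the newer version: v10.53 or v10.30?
v10.53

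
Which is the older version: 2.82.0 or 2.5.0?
2.5.0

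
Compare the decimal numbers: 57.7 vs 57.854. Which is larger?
57.854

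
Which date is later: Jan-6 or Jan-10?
Jan-10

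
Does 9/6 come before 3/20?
No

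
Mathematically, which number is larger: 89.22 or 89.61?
89.61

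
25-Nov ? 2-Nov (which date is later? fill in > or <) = >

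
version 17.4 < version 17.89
True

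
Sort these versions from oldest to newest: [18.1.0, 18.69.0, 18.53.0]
[18.1.0, 18.53.0, 18.69.0]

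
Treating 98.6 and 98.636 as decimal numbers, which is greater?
98.636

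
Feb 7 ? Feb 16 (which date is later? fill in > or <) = <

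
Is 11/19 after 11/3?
Yes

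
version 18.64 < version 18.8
False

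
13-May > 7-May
True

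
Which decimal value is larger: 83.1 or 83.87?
83.87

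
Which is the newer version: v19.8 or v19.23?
v19.23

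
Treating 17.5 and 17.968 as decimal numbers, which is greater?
17.968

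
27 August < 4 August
False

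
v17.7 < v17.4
False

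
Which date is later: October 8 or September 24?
October 8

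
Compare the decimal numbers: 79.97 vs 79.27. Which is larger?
79.97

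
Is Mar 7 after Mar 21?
No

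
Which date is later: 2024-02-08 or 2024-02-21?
2024-02-21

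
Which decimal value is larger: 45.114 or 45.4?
45.4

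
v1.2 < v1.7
True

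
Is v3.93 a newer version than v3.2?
Yes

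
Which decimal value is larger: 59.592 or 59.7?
59.7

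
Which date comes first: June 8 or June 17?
June 8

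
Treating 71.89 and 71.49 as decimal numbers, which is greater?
71.89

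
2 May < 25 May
True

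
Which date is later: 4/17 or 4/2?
4/17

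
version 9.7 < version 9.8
True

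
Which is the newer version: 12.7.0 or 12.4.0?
12.7.0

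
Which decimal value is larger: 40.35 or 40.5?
40.5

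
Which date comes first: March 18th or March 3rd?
March 3rd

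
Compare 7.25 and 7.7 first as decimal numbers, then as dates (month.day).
As decimals: 7.25 < 7.7. As dates: 7/25 is later than 7/7 (day 25 > day 7).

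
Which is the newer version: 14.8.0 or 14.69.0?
14.69.0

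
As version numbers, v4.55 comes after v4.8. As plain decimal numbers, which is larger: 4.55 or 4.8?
4.8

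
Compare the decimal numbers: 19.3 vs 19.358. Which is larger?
19.358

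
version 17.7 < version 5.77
False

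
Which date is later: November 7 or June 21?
November 7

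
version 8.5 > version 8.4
True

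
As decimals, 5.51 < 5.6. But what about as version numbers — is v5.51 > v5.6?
True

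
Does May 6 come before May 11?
Yes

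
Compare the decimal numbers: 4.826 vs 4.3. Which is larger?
4.826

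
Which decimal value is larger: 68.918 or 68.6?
68.918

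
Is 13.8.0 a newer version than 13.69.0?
No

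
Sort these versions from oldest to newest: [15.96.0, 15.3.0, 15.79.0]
[15.3.0, 15.79.0, 15.96.0]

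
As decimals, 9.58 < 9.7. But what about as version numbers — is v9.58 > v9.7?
True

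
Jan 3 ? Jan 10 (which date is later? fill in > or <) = <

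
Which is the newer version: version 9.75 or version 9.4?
version 9.75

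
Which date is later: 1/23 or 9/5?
9/5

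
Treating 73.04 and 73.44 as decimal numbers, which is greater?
73.44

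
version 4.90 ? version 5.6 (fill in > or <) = <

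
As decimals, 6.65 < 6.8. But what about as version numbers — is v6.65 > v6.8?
True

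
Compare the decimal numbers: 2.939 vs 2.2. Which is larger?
2.939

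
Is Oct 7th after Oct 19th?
No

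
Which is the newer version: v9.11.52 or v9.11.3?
v9.11.52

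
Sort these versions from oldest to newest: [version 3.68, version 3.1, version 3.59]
[version 3.1, version 3.59, version 3.68]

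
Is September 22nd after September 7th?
Yes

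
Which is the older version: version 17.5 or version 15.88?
version 15.88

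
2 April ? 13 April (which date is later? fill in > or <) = <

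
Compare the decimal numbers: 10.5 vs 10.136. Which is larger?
10.5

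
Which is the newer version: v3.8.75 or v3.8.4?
v3.8.75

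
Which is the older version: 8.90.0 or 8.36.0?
8.36.0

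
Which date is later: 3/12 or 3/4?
3/12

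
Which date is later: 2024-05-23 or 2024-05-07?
2024-05-23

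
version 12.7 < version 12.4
False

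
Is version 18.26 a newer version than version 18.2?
Yes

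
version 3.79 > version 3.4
True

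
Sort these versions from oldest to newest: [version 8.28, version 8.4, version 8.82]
[version 8.4, version 8.28, version 8.82]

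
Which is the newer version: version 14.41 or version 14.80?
version 14.80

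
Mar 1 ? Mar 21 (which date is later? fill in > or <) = <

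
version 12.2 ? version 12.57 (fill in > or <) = <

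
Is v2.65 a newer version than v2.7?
Yes. Version numbers are compared segment by segment as integers, not as decimals: minor version 65 > 7, so v2.65 > v2.7 (even though the decimal 2.65 < 2.7).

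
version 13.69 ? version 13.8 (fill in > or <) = >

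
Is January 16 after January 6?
Yes. Day 16 comes after day 6 in January — this is a date comparison, not a decimal one (the decimal 1.16 would be smaller than 1.6).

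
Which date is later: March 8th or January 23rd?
March 8th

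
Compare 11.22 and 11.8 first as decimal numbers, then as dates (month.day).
As decimals: 11.22 < 11.8. As dates: 11/22 is later than 11/8 (day 22 > day 8).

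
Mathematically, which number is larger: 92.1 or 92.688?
92.688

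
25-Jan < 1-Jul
True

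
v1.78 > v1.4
True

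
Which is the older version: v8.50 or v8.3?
v8.3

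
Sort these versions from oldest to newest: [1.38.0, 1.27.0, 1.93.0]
[1.27.0, 1.38.0, 1.93.0]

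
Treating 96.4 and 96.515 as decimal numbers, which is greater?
96.515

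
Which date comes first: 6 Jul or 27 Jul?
6 Jul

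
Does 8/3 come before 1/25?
No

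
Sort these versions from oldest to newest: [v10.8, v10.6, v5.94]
[v5.94, v10.6, v10.8]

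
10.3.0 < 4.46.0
False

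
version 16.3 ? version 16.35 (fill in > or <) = <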